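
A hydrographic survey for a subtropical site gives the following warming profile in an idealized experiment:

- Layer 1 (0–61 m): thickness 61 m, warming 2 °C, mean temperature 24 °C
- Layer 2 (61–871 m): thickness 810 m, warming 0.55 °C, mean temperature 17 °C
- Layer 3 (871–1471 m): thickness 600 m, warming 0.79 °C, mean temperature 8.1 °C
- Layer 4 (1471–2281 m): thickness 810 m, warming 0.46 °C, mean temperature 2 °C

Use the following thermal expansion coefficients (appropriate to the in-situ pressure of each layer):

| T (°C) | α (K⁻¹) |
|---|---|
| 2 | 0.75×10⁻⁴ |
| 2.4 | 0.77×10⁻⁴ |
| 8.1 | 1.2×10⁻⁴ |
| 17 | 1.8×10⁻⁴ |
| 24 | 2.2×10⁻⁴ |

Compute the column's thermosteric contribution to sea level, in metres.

Layer 1 at 24 °C → α = 2.2×10⁻⁴ K⁻¹
Layer 2 at 17 °C → α = 1.8×10⁻⁴ K⁻¹
Layer 3 at 8.1 °C → α = 1.2×10⁻⁴ K⁻¹
Layer 4 at 2 °C → α = 0.75×10⁻⁴ K⁻¹
2 × 2.2×10⁻⁴ × 61 = 0.02684 m
Layer 2: 0.55 × 1.8×10⁻⁴ × 810 = 0.08019 m
1.2×10⁻⁴ × 600 × 0.79 = 0.05688 m
810 × 0.75×10⁻⁴ × 0.46 = 0.027945 m
Δh = 0.02684 + 0.08019 + 0.05688 + 0.027945 = 0.191855 m ≈ 0.192 m

0.192 m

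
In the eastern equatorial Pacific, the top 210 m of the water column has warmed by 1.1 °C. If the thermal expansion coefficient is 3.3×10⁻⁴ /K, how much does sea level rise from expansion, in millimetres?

about 76.2 mm

Δh = αΔT·H = 3.3×10⁻⁴ × 1.1 × 210 = 0.07623 m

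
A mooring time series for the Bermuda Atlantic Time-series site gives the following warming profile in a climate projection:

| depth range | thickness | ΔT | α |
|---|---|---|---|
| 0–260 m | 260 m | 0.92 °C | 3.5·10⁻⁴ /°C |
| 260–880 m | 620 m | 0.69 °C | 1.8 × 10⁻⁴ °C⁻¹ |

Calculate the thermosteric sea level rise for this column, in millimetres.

Layer 1: 260 × 3.5×10⁻⁴ × 0.92 = 0.08372 m
260–880 m: 0.69 × 1.8×10⁻⁴ × 620 = 0.077004 m
Δh = 0.08372 + 0.077004 = 0.160724 m

about 160 mm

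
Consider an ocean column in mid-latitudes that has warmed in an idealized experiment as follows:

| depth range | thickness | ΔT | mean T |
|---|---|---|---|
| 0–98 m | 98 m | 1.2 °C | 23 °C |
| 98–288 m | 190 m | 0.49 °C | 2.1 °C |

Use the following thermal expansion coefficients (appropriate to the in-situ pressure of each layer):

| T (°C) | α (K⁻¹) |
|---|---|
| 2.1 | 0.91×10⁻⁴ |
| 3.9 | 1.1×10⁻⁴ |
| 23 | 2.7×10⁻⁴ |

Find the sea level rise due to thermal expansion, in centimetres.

4.02 cm

Layer 1 at 23 °C → α = 2.7×10⁻⁴ K⁻¹
Layer 2 at 2.1 °C → α = 0.91×10⁻⁴ K⁻¹
0–98 m: 2.7×10⁻⁴ × 98 × 1.2 = 0.031752 m
98–288 m: 190 × 0.49 × 0.91×10⁻⁴ = 0.0084721 m
Δh = 0.031752 + 0.0084721 = 0.0402241 m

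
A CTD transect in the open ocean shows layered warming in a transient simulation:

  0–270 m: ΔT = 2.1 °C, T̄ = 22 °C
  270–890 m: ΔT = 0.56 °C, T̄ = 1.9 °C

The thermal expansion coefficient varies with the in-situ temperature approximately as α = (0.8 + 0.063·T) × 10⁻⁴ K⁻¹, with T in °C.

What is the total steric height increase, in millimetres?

Δh ≈ 156 mm

Layer 1: α = (0.8 + 0.063×22)×10⁻⁴ = 2.186×10⁻⁴ K⁻¹
Layer 2: α = (0.8 + 0.063×1.9)×10⁻⁴ = 0.9197×10⁻⁴ K⁻¹
0–270 m: 270 × 2.1 × 2.186×10⁻⁴ = 0.1239462 m
Layer 2: 0.9197×10⁻⁴ × 0.56 × 620 = 0.031931984 m
Δh = 0.1239462 + 0.031931984 = 0.155878184 m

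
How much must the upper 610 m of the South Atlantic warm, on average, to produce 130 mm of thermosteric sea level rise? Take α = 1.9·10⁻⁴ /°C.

ΔT = Δh/(αH) = 0.13 / (1.9×10⁻⁴ × 610) ≈ 1.122 °C

about 1.12 °C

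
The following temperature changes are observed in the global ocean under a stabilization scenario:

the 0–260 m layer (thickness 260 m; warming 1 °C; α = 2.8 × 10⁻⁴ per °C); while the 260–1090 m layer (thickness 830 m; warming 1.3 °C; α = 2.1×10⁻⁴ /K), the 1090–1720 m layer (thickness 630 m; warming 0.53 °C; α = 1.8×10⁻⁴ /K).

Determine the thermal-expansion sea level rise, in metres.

Δh ≈ 0.359 m

Layer 1: 2.8×10⁻⁴ × 1 × 260 = 0.07280 m
Layer 2: 830 × 1.3 × 2.1×10⁻⁴ = 0.22659 m
1090–1720 m: 0.53 × 1.8×10⁻⁴ × 630 = 0.060102 m
Δh = 0.07280 + 0.22659 + 0.060102 = 0.359492 m ≈ 0.359 m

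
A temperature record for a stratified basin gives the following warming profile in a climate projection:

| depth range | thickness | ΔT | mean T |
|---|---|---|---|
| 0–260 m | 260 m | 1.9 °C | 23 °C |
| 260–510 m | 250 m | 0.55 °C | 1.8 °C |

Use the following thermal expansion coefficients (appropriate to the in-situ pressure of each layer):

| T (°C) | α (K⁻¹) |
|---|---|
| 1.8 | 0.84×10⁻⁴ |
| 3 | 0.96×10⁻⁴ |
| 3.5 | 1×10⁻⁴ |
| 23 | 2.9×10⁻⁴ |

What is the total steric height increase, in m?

Δh ≈ 0.15 m

Layer 1 at 23 °C → α = 2.9×10⁻⁴ K⁻¹
Layer 2 at 1.8 °C → α = 0.84×10⁻⁴ K⁻¹
0–260 m: 2.9×10⁻⁴ × 1.9 × 260 = 0.14326 m
260–510 m: 0.55 × 250 × 0.84×10⁻⁴ = 0.01155 m
Δh = 0.14326 + 0.01155 = 0.15481 m ≈ 0.15 m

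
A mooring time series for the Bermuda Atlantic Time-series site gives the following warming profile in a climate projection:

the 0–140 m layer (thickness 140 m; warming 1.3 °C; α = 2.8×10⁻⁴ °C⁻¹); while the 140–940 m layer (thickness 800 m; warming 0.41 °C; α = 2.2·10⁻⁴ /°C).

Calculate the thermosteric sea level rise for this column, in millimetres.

140 × 2.8×10⁻⁴ × 1.3 = 0.05096 m
0.41 × 2.2×10⁻⁴ × 800 = 0.07216 m
Δh = 0.05096 + 0.07216 = 0.12312 m ≈ 123 mm

123 mm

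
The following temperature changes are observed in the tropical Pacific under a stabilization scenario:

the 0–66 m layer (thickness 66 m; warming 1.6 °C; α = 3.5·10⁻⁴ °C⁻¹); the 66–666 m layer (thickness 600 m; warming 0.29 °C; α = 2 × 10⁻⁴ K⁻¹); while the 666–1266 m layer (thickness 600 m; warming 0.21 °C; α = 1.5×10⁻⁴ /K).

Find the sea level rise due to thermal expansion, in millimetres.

1.6 × 3.5×10⁻⁴ × 66 = 0.03696 m
Layer 2: 0.29 × 2×10⁻⁴ × 600 = 0.03480 m
Layer 3: 0.21 × 1.5×10⁻⁴ × 600 = 0.01890 m
Δh = 0.03696 + 0.03480 + 0.01890 = 0.09066 m ≈ 91 mm

about 91 mm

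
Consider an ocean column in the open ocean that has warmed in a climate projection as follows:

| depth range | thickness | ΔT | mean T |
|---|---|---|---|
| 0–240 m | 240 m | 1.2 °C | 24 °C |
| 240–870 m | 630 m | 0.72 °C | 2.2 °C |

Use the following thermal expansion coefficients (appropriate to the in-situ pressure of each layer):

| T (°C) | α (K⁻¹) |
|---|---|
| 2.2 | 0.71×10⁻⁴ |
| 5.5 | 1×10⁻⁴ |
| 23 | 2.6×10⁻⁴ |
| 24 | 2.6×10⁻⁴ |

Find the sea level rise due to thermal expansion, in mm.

110 mm of thermosteric rise

Layer 1 at 24 °C → α = 2.6×10⁻⁴ K⁻¹
Layer 2 at 2.2 °C → α = 0.71×10⁻⁴ K⁻¹
0–240 m: 1.2 × 2.6×10⁻⁴ × 240 = 0.07488 m
240–870 m: 0.71×10⁻⁴ × 0.72 × 630 = 0.0322056 m
Δh = 0.07488 + 0.0322056 = 0.1070856 m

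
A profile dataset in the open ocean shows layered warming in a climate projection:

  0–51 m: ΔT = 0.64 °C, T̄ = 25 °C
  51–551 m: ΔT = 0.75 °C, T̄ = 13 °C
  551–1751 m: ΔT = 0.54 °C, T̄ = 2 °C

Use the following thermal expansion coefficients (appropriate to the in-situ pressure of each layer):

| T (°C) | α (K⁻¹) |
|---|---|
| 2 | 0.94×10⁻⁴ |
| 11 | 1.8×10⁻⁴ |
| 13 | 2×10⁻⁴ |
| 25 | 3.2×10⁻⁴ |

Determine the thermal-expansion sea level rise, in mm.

Layer 1 at 25 °C → α = 3.2×10⁻⁴ K⁻¹
Layer 2 at 13 °C → α = 2×10⁻⁴ K⁻¹
Layer 3 at 2 °C → α = 0.94×10⁻⁴ K⁻¹
0.64 × 51 × 3.2×10⁻⁴ = 0.0104448 m
51–551 m: 0.75 × 2×10⁻⁴ × 500 = 0.07500 m
0.54 × 1200 × 0.94×10⁻⁴ = 0.060912 m
Δh = 0.0104448 + 0.07500 + 0.060912 = 0.1463568 m ≈ 146 mm

146 mm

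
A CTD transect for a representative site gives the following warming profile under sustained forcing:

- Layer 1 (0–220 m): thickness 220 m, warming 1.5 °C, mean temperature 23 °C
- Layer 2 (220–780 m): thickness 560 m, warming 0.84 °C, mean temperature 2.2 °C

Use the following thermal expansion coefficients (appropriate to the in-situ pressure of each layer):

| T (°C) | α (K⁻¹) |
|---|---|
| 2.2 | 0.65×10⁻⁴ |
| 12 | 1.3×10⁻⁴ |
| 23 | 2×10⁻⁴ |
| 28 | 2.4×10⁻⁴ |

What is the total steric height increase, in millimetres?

Layer 1 at 23 °C → α = 2×10⁻⁴ K⁻¹
Layer 2 at 2.2 °C → α = 0.65×10⁻⁴ K⁻¹
Layer 1: 1.5 × 2×10⁻⁴ × 220 = 0.06600 m
0.65×10⁻⁴ × 0.84 × 560 = 0.030576 m
Δh = 0.06600 + 0.030576 = 0.096576 m

about 96.6 mm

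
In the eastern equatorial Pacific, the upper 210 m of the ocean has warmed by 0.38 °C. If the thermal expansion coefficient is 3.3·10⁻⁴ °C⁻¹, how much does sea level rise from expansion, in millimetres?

Δh = αΔT·H = 3.3×10⁻⁴ × 0.38 × 210 = 0.026334 m

Δh = 26.3 mm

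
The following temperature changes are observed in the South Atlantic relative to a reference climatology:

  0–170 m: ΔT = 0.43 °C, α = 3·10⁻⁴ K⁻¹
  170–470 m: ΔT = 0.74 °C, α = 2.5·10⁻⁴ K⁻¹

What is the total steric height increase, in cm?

0.43 × 3×10⁻⁴ × 170 = 0.02193 m
Layer 2: 300 × 0.74 × 2.5×10⁻⁴ = 0.05550 m
Δh = 0.02193 + 0.05550 = 0.07743 m

Δh ≈ 7.74 cm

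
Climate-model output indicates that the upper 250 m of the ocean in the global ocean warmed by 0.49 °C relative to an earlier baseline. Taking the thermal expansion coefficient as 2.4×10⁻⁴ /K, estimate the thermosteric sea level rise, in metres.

Δh = αΔT·H = 2.4×10⁻⁴ × 0.49 × 250 = 0.02940 m

Δh = 0.0294 m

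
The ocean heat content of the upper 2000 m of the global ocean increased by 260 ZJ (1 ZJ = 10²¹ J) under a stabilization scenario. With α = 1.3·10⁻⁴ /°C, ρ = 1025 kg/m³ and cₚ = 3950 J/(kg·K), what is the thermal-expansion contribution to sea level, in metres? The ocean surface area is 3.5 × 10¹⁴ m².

Per unit area: Q = 260×10²¹ / (3.5×10¹⁴) ≈ 7.429×10⁸ J/m²
Δh = αQ/(ρcₚ) = 1.3×10⁻⁴ × 7.429×10⁸ / (1025 × 3950) ≈ 0.023854 m

0.0239 m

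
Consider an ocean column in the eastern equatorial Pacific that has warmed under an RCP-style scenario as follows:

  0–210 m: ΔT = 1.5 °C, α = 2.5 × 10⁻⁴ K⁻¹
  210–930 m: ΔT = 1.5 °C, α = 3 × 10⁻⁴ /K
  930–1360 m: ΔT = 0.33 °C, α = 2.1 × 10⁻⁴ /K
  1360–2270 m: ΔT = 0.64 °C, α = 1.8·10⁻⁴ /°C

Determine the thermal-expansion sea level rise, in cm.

0–210 m: 210 × 2.5×10⁻⁴ × 1.5 = 0.07875 m
210–930 m: 3×10⁻⁴ × 1.5 × 720 = 0.32400 m
0.33 × 2.1×10⁻⁴ × 430 = 0.029799 m
1360–2270 m: 0.64 × 1.8×10⁻⁴ × 910 = 0.104832 m
Δh = 0.07875 + 0.32400 + 0.029799 + 0.104832 = 0.537381 m ≈ 53.7 cm

53.7 cm of thermosteric rise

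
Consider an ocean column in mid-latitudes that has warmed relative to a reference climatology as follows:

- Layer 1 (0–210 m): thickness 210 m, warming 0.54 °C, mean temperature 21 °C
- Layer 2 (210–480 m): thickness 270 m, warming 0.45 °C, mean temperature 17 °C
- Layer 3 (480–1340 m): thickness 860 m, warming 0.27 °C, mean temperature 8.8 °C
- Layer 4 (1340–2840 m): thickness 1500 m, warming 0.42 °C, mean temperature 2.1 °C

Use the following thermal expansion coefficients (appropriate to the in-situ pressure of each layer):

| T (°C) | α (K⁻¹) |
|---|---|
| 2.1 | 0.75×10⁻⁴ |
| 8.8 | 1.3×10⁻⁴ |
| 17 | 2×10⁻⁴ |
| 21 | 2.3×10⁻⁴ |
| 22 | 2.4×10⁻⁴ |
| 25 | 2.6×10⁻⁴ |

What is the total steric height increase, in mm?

Layer 1 at 21 °C → α = 2.3×10⁻⁴ K⁻¹
Layer 2 at 17 °C → α = 2×10⁻⁴ K⁻¹
Layer 3 at 8.8 °C → α = 1.3×10⁻⁴ K⁻¹
Layer 4 at 2.1 °C → α = 0.75×10⁻⁴ K⁻¹
2.3×10⁻⁴ × 210 × 0.54 = 0.026082 m
210–480 m: 270 × 0.45 × 2×10⁻⁴ = 0.02430 m
Layer 3: 1.3×10⁻⁴ × 860 × 0.27 = 0.030186 m
1340–2840 m: 1500 × 0.42 × 0.75×10⁻⁴ = 0.04725 m
Δh = 0.026082 + 0.02430 + 0.030186 + 0.04725 = 0.127818 m ≈ 128 mm

128 mm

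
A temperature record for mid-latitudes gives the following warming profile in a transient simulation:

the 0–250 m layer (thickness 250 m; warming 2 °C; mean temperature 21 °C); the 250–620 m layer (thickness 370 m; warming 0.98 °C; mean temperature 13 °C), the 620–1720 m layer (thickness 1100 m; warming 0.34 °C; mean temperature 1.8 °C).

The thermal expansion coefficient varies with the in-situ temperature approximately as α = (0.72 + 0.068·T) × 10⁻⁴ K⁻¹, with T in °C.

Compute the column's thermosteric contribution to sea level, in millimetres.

197 mm

Layer 1: α = (0.72 + 0.068×21)×10⁻⁴ = 2.148×10⁻⁴ K⁻¹
Layer 2: α = (0.72 + 0.068×13)×10⁻⁴ = 1.604×10⁻⁴ K⁻¹
Layer 3: α = (0.72 + 0.068×1.8)×10⁻⁴ = 0.8424×10⁻⁴ K⁻¹
2.148×10⁻⁴ × 2 × 250 = 0.10740 m
Layer 2: 0.98 × 370 × 1.604×10⁻⁴ = 0.05816104 m
620–1720 m: 1100 × 0.8424×10⁻⁴ × 0.34 = 0.03150576 m
Δh = 0.10740 + 0.05816104 + 0.03150576 = 0.1970668 m ≈ 197 mm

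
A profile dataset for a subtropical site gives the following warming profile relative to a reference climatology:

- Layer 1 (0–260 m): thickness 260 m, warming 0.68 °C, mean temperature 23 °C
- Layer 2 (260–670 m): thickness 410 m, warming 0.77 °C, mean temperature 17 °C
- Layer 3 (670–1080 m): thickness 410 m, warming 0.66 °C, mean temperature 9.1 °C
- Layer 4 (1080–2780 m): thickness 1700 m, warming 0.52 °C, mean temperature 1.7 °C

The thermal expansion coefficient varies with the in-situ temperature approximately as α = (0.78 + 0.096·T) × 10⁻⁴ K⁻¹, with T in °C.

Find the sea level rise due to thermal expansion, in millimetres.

Layer 1: α = (0.78 + 0.096×23)×10⁻⁴ = 2.988×10⁻⁴ K⁻¹
Layer 2: α = (0.78 + 0.096×17)×10⁻⁴ = 2.412×10⁻⁴ K⁻¹
Layer 3: α = (0.78 + 0.096×9.1)×10⁻⁴ = 1.6536×10⁻⁴ K⁻¹
Layer 4: α = (0.78 + 0.096×1.7)×10⁻⁴ = 0.9432×10⁻⁴ K⁻¹
0–260 m: 2.988×10⁻⁴ × 260 × 0.68 = 0.05282784 m
Layer 2: 410 × 2.412×10⁻⁴ × 0.77 = 0.07614684 m
670–1080 m: 410 × 1.6536×10⁻⁴ × 0.66 = 0.044746416 m
1080–2780 m: 1700 × 0.52 × 0.9432×10⁻⁴ = 0.08337888 m
Δh = 0.05282784 + 0.07614684 + 0.044746416 + 0.08337888 = 0.257099976 m

Δh = 257 mm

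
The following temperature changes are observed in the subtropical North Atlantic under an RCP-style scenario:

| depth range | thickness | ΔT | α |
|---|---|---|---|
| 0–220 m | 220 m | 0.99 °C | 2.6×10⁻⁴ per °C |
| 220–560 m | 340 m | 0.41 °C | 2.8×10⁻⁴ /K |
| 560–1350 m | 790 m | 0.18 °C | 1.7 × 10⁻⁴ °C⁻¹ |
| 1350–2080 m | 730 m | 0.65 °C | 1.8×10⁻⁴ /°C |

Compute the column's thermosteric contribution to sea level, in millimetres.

0–220 m: 0.99 × 220 × 2.6×10⁻⁴ = 0.056628 m
220–560 m: 0.41 × 340 × 2.8×10⁻⁴ = 0.039032 m
0.18 × 790 × 1.7×10⁻⁴ = 0.024174 m
1350–2080 m: 1.8×10⁻⁴ × 730 × 0.65 = 0.08541 m
Δh = 0.056628 + 0.039032 + 0.024174 + 0.08541 = 0.205244 m

Δh = 210 mm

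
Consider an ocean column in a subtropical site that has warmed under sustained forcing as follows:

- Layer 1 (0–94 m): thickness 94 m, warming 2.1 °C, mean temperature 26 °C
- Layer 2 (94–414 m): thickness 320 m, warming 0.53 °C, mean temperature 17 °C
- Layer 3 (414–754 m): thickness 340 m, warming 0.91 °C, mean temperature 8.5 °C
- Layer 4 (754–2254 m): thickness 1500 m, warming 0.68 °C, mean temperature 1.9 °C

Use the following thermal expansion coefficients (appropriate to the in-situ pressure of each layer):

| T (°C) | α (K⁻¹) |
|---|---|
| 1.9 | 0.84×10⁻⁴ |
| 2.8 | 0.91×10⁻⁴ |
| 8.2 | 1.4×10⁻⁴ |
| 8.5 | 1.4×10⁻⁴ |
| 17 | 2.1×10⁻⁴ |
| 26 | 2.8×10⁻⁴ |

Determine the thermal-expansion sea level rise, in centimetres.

Layer 1 at 26 °C → α = 2.8×10⁻⁴ K⁻¹
Layer 2 at 17 °C → α = 2.1×10⁻⁴ K⁻¹
Layer 3 at 8.5 °C → α = 1.4×10⁻⁴ K⁻¹
Layer 4 at 1.9 °C → α = 0.84×10⁻⁴ K⁻¹
94 × 2.1 × 2.8×10⁻⁴ = 0.055272 m
94–414 m: 2.1×10⁻⁴ × 0.53 × 320 = 0.035616 m
1.4×10⁻⁴ × 0.91 × 340 = 0.043316 m
1500 × 0.68 × 0.84×10⁻⁴ = 0.08568 m
Δh = 0.055272 + 0.035616 + 0.043316 + 0.08568 = 0.219884 m ≈ 22.0 cm

22.0 cm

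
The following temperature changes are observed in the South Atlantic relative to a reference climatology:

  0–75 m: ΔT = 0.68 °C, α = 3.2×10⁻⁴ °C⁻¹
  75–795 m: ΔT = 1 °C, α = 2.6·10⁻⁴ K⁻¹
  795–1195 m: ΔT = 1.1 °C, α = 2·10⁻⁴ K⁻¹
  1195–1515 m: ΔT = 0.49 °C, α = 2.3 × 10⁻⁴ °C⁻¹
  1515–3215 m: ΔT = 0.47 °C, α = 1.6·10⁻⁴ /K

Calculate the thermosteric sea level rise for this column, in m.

Layer 1: 75 × 3.2×10⁻⁴ × 0.68 = 0.01632 m
Layer 2: 2.6×10⁻⁴ × 1 × 720 = 0.18720 m
795–1195 m: 1.1 × 2×10⁻⁴ × 400 = 0.08800 m
1195–1515 m: 320 × 2.3×10⁻⁴ × 0.49 = 0.036064 m
1515–3215 m: 1.6×10⁻⁴ × 0.47 × 1700 = 0.12784 m
Δh = 0.01632 + 0.18720 + 0.08800 + 0.036064 + 0.12784 = 0.455424 m ≈ 0.46 m

Δh ≈ 0.46 m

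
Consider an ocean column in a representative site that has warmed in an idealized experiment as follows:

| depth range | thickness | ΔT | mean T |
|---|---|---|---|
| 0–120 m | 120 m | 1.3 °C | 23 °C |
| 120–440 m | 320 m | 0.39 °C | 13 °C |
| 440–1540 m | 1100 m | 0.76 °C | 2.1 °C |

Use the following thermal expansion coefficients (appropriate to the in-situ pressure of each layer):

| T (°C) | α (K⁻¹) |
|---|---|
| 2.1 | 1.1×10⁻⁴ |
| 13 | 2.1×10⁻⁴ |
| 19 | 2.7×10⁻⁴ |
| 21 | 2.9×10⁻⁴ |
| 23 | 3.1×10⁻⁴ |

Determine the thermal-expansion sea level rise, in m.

0.167 m

Layer 1 at 23 °C → α = 3.1×10⁻⁴ K⁻¹
Layer 2 at 13 °C → α = 2.1×10⁻⁴ K⁻¹
Layer 3 at 2.1 °C → α = 1.1×10⁻⁴ K⁻¹
0–120 m: 1.3 × 120 × 3.1×10⁻⁴ = 0.04836 m
120–440 m: 2.1×10⁻⁴ × 0.39 × 320 = 0.026208 m
440–1540 m: 0.76 × 1100 × 1.1×10⁻⁴ = 0.09196 m
Δh = 0.04836 + 0.026208 + 0.09196 = 0.166528 m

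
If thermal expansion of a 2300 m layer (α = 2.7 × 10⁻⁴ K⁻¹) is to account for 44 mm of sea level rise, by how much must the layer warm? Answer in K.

ΔT ≈ 0.0709 K

ΔT = Δh/(αH) = 0.044 / (2.7×10⁻⁴ × 2300) ≈ 0.07085 K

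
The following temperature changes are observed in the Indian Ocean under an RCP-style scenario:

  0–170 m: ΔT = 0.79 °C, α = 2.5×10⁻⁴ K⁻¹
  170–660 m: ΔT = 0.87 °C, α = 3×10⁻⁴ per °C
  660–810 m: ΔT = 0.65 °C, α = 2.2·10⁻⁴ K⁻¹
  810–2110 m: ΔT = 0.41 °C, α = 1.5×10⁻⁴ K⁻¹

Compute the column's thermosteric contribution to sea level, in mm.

263 mm of thermosteric rise

0–170 m: 170 × 2.5×10⁻⁴ × 0.79 = 0.033575 m
Layer 2: 0.87 × 3×10⁻⁴ × 490 = 0.12789 m
Layer 3: 2.2×10⁻⁴ × 0.65 × 150 = 0.02145 m
Layer 4: 0.41 × 1.5×10⁻⁴ × 1300 = 0.07995 m
Δh = 0.033575 + 0.12789 + 0.02145 + 0.07995 = 0.262865 m ≈ 263 mm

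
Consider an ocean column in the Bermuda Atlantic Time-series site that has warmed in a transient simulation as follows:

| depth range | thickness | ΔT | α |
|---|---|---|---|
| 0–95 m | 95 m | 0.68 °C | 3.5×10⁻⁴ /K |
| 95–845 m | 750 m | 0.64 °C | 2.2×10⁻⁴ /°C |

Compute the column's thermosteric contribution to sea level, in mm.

128 mm of thermosteric rise

95 × 3.5×10⁻⁴ × 0.68 = 0.02261 m
0.64 × 750 × 2.2×10⁻⁴ = 0.10560 m
Δh = 0.02261 + 0.10560 = 0.12821 m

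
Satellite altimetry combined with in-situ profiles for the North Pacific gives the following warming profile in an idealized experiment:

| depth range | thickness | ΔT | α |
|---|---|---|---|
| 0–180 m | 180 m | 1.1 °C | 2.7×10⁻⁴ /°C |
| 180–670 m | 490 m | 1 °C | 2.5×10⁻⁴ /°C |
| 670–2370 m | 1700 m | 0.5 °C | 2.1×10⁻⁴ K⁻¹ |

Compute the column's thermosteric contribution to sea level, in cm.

0–180 m: 1.1 × 2.7×10⁻⁴ × 180 = 0.05346 m
Layer 2: 1 × 490 × 2.5×10⁻⁴ = 0.12250 m
Layer 3: 1700 × 0.5 × 2.1×10⁻⁴ = 0.17850 m
Δh = 0.05346 + 0.12250 + 0.17850 = 0.35446 m ≈ 35.4 cm

35.4 cm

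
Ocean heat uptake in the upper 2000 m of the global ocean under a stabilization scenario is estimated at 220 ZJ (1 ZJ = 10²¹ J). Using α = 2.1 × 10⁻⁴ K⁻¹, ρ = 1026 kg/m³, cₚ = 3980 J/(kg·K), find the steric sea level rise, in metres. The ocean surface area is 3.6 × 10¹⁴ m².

0.0314 m

Per unit area: Q = 220×10²¹ / (3.6×10¹⁴) ≈ 6.111×10⁸ J/m²
Δh = αQ/(ρcₚ) = 2.1×10⁻⁴ × 6.111×10⁸ / (1026 × 3980) ≈ 0.031427 m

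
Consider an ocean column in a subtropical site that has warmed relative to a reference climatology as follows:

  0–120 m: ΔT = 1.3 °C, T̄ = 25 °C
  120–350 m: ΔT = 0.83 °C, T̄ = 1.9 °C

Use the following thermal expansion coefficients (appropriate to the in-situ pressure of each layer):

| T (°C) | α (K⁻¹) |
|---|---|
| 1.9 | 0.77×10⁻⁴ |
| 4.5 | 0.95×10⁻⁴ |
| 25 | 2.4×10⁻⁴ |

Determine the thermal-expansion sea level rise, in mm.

Layer 1 at 25 °C → α = 2.4×10⁻⁴ K⁻¹
Layer 2 at 1.9 °C → α = 0.77×10⁻⁴ K⁻¹
0–120 m: 1.3 × 2.4×10⁻⁴ × 120 = 0.03744 m
120–350 m: 230 × 0.83 × 0.77×10⁻⁴ = 0.0146993 m
Δh = 0.03744 + 0.0146993 = 0.0521393 m

52 mm of thermosteric rise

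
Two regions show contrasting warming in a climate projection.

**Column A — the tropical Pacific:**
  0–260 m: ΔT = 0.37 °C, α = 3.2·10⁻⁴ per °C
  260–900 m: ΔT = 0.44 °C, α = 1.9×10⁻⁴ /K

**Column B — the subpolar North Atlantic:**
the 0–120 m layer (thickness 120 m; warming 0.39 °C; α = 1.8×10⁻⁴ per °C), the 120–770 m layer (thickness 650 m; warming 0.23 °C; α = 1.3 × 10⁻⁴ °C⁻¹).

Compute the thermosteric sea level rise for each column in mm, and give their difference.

A: 84.3 mm; B: 27.9 mm; difference 56.4 mm

A 260 × 0.37 × 3.2×10⁻⁴ = 0.030784 m
A 0.44 × 640 × 1.9×10⁻⁴ = 0.053504 m
A total: 0.084288 m
B Layer 1: 1.8×10⁻⁴ × 120 × 0.39 = 0.008424 m
B 1.3×10⁻⁴ × 0.23 × 650 = 0.019435 m
B total: 0.027859 m
Difference: 0.084288 − 0.027859 = 0.056429 m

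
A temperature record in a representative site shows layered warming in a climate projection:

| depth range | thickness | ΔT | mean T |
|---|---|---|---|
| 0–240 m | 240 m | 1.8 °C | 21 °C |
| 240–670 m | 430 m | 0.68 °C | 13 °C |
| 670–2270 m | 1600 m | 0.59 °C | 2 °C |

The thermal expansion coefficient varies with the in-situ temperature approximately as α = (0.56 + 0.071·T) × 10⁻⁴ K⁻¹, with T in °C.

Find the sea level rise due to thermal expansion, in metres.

Δh ≈ 0.20 m

Layer 1: α = (0.56 + 0.071×21)×10⁻⁴ = 2.051×10⁻⁴ K⁻¹
Layer 2: α = (0.56 + 0.071×13)×10⁻⁴ = 1.483×10⁻⁴ K⁻¹
Layer 3: α = (0.56 + 0.071×2)×10⁻⁴ = 0.702×10⁻⁴ K⁻¹
Layer 1: 240 × 1.8 × 2.051×10⁻⁴ = 0.0886032 m
0.68 × 430 × 1.483×10⁻⁴ = 0.04336292 m
0.702×10⁻⁴ × 0.59 × 1600 = 0.0662688 m
Δh = 0.0886032 + 0.04336292 + 0.0662688 = 0.19823492 m ≈ 0.20 m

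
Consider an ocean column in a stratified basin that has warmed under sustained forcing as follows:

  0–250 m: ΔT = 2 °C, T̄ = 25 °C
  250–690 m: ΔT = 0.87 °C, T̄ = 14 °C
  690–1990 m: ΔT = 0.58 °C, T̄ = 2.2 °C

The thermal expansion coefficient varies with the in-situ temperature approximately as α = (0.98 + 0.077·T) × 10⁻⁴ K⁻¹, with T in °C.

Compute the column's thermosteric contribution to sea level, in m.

about 0.31 m

Layer 1: α = (0.98 + 0.077×25)×10⁻⁴ = 2.905×10⁻⁴ K⁻¹
Layer 2: α = (0.98 + 0.077×14)×10⁻⁴ = 2.058×10⁻⁴ K⁻¹
Layer 3: α = (0.98 + 0.077×2.2)×10⁻⁴ = 1.1494×10⁻⁴ K⁻¹
2.905×10⁻⁴ × 250 × 2 = 0.14525 m
Layer 2: 0.87 × 2.058×10⁻⁴ × 440 = 0.07878024 m
1300 × 0.58 × 1.1494×10⁻⁴ = 0.08666476 m
Δh = 0.14525 + 0.07878024 + 0.08666476 = 0.310695 m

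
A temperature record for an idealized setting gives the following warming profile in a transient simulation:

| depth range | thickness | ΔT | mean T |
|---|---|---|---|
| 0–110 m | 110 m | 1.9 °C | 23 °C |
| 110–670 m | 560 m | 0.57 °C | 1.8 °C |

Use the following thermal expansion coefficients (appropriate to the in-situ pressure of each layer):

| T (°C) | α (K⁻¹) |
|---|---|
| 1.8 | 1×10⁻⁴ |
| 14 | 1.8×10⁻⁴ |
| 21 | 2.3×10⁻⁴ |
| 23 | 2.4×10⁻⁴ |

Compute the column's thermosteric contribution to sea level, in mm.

Δh = 82.1 mm

Layer 1 at 23 °C → α = 2.4×10⁻⁴ K⁻¹
Layer 2 at 1.8 °C → α = 1×10⁻⁴ K⁻¹
110 × 1.9 × 2.4×10⁻⁴ = 0.05016 m
0.57 × 560 × 1×10⁻⁴ = 0.03192 m
Δh = 0.05016 + 0.03192 = 0.08208 m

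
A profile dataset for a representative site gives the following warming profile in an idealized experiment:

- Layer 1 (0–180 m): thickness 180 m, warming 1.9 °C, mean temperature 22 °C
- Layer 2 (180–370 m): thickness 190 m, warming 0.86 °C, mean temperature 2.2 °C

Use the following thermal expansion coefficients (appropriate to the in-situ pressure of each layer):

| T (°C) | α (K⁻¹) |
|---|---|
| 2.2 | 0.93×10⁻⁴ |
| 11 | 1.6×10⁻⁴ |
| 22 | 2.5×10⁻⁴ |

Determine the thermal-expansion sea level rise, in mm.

Layer 1 at 22 °C → α = 2.5×10⁻⁴ K⁻¹
Layer 2 at 2.2 °C → α = 0.93×10⁻⁴ K⁻¹
0–180 m: 1.9 × 2.5×10⁻⁴ × 180 = 0.08550 m
190 × 0.86 × 0.93×10⁻⁴ = 0.0151962 m
Δh = 0.08550 + 0.0151962 = 0.1006962 m

about 101 mm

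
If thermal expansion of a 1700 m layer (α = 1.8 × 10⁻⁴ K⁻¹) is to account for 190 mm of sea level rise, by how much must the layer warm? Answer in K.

0.62 K

ΔT = Δh/(αH) = 0.19 / (1.8×10⁻⁴ × 1700) ≈ 0.6209 K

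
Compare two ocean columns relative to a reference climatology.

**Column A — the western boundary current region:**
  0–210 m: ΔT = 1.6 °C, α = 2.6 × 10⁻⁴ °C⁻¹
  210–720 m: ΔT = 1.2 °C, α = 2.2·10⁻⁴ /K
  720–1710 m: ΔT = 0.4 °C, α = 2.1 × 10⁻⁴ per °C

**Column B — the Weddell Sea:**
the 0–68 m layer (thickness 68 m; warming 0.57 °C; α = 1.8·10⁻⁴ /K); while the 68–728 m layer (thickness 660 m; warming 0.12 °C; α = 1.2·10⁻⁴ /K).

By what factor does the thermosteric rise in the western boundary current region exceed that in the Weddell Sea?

A Layer 1: 2.6×10⁻⁴ × 1.6 × 210 = 0.08736 m
A Layer 2: 1.2 × 510 × 2.2×10⁻⁴ = 0.13464 m
A Layer 3: 990 × 0.4 × 2.1×10⁻⁴ = 0.08316 m
A total: 0.30516 m
B Layer 1: 0.57 × 68 × 1.8×10⁻⁴ = 0.0069768 m
B Layer 2: 1.2×10⁻⁴ × 0.12 × 660 = 0.009504 m
B total: 0.0164808 m
Ratio: 0.30516 / 0.0164808 ≈ 18.52

≈ 18.5×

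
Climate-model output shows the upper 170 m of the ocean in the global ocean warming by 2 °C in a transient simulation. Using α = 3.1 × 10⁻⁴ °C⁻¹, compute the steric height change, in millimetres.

Δh = αΔT·H = 3.1×10⁻⁴ × 2 × 170 = 0.10540 m

110 mm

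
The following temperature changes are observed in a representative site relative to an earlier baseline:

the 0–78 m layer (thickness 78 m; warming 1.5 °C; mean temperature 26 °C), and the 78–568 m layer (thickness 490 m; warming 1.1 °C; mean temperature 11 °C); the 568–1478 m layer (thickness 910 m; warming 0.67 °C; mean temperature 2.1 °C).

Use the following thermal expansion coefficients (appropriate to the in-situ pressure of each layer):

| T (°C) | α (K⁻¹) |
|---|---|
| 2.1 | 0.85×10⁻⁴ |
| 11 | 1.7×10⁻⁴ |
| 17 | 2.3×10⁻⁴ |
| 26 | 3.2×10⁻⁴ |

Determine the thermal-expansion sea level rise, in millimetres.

Layer 1 at 26 °C → α = 3.2×10⁻⁴ K⁻¹
Layer 2 at 11 °C → α = 1.7×10⁻⁴ K⁻¹
Layer 3 at 2.1 °C → α = 0.85×10⁻⁴ K⁻¹
Layer 1: 1.5 × 78 × 3.2×10⁻⁴ = 0.03744 m
78–568 m: 490 × 1.7×10⁻⁴ × 1.1 = 0.09163 m
0.67 × 0.85×10⁻⁴ × 910 = 0.0518245 m
Δh = 0.03744 + 0.09163 + 0.0518245 = 0.1808945 m ≈ 181 mm

Δh ≈ 181 mm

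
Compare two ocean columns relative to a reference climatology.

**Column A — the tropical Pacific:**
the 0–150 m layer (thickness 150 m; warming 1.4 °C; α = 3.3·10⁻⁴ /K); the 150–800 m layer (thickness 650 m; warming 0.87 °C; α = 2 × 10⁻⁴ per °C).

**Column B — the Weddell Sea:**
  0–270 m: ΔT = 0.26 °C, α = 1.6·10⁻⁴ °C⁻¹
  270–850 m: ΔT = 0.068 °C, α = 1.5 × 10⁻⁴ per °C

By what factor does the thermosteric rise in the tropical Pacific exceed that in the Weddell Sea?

11

A Layer 1: 1.4 × 150 × 3.3×10⁻⁴ = 0.06930 m
A 150–800 m: 2×10⁻⁴ × 0.87 × 650 = 0.11310 m
A total: 0.18240 m
B 0.26 × 1.6×10⁻⁴ × 270 = 0.011232 m
B 270–850 m: 580 × 0.068 × 1.5×10⁻⁴ = 0.005916 m
B total: 0.017148 m
Ratio: 0.18240 / 0.017148 ≈ 10.64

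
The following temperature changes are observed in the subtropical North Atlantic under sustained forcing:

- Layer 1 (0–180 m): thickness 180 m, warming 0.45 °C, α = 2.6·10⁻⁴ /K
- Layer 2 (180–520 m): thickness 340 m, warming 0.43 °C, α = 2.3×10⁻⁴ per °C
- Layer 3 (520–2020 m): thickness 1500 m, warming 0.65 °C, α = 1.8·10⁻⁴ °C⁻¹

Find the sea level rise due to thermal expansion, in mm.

Δh ≈ 230 mm

0–180 m: 2.6×10⁻⁴ × 0.45 × 180 = 0.02106 m
340 × 2.3×10⁻⁴ × 0.43 = 0.033626 m
520–2020 m: 0.65 × 1500 × 1.8×10⁻⁴ = 0.17550 m
Δh = 0.02106 + 0.033626 + 0.17550 = 0.230186 m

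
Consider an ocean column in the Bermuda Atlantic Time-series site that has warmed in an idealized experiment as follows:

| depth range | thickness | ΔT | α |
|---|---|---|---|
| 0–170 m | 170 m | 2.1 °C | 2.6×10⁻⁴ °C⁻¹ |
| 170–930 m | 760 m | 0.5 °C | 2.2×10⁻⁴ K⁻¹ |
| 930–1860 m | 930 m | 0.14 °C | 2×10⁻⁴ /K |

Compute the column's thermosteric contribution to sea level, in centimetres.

2.6×10⁻⁴ × 170 × 2.1 = 0.09282 m
Layer 2: 760 × 0.5 × 2.2×10⁻⁴ = 0.08360 m
2×10⁻⁴ × 0.14 × 930 = 0.02604 m
Δh = 0.09282 + 0.08360 + 0.02604 = 0.20246 m ≈ 20.2 cm

about 20.2 cm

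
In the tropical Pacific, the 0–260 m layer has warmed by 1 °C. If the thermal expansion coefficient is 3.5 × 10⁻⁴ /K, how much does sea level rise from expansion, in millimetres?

91.0 mm of thermosteric rise

Δh = αΔT·H = 3.5×10⁻⁴ × 1 × 260 = 0.09100 m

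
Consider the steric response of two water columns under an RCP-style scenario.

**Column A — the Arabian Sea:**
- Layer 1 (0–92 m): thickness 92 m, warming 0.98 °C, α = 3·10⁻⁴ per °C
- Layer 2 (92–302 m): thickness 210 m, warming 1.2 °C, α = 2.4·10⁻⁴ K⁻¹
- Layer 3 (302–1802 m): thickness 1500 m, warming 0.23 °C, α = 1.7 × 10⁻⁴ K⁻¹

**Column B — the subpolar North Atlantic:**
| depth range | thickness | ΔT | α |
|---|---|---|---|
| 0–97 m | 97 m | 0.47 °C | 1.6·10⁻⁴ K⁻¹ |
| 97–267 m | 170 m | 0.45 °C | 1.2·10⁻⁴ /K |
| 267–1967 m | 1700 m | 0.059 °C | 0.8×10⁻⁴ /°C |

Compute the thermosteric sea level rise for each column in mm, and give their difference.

A Layer 1: 0.98 × 92 × 3×10⁻⁴ = 0.027048 m
A 210 × 1.2 × 2.4×10⁻⁴ = 0.06048 m
A 302–1802 m: 1.7×10⁻⁴ × 0.23 × 1500 = 0.05865 m
A total: 0.146178 m
B 0–97 m: 1.6×10⁻⁴ × 0.47 × 97 = 0.0072944 m
B 97–267 m: 170 × 0.45 × 1.2×10⁻⁴ = 0.00918 m
B 267–1967 m: 0.059 × 1700 × 0.8×10⁻⁴ = 0.008024 m
B total: 0.0244984 m
Difference: 0.146178 − 0.0244984 = 0.1216796 m

Δh_A ≈ 146 mm, Δh_B ≈ 24.5 mm; difference ≈ 122 mm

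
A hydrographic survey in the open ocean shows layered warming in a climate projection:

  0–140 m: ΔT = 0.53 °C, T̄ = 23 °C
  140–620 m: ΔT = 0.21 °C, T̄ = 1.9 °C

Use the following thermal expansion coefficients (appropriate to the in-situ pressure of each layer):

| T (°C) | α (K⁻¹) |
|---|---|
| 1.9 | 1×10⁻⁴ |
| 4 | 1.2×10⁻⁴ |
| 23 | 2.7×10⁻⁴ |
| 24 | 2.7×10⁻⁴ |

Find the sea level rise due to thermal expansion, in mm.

about 30.1 mm

Layer 1 at 23 °C → α = 2.7×10⁻⁴ K⁻¹
Layer 2 at 1.9 °C → α = 1×10⁻⁴ K⁻¹
0–140 m: 140 × 0.53 × 2.7×10⁻⁴ = 0.020034 m
Layer 2: 0.21 × 480 × 1×10⁻⁴ = 0.01008 m
Δh = 0.020034 + 0.01008 = 0.030114 m ≈ 30.1 mm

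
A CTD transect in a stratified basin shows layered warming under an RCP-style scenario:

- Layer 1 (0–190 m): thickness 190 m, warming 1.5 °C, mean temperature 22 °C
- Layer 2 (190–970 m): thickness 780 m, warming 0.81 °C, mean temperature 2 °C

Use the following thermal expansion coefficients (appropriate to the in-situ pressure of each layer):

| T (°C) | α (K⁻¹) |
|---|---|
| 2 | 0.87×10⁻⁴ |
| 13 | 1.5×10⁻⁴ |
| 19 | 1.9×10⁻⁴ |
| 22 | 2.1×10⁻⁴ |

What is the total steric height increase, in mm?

115 mm

Layer 1 at 22 °C → α = 2.1×10⁻⁴ K⁻¹
Layer 2 at 2 °C → α = 0.87×10⁻⁴ K⁻¹
Layer 1: 190 × 1.5 × 2.1×10⁻⁴ = 0.05985 m
780 × 0.87×10⁻⁴ × 0.81 = 0.0549666 m
Δh = 0.05985 + 0.0549666 = 0.1148166 m ≈ 115 mm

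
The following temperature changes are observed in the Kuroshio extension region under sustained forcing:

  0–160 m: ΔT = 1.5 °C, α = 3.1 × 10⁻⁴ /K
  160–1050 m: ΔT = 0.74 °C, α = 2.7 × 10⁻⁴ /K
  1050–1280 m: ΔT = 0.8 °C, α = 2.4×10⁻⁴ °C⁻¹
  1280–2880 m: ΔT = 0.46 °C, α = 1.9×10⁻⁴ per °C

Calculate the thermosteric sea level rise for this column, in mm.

Δh ≈ 440 mm

0–160 m: 1.5 × 160 × 3.1×10⁻⁴ = 0.07440 m
2.7×10⁻⁴ × 890 × 0.74 = 0.177822 m
0.8 × 230 × 2.4×10⁻⁴ = 0.04416 m
Layer 4: 0.46 × 1.9×10⁻⁴ × 1600 = 0.13984 m
Δh = 0.07440 + 0.177822 + 0.04416 + 0.13984 = 0.436222 m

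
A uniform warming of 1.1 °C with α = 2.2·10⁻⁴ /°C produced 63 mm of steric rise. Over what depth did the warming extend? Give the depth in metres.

H = Δh/(αΔT) = 0.063 / (2.2×10⁻⁴ × 1.1) ≈ 260.3 m

H ≈ 260 m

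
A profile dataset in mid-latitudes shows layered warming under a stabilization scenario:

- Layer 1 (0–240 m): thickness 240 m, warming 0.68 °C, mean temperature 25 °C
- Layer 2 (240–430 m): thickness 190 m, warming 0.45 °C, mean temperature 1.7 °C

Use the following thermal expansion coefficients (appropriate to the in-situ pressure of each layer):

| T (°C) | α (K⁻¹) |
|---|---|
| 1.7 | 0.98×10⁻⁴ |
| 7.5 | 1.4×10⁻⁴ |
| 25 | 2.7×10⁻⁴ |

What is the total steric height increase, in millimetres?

Δh ≈ 52 mm

Layer 1 at 25 °C → α = 2.7×10⁻⁴ K⁻¹
Layer 2 at 1.7 °C → α = 0.98×10⁻⁴ K⁻¹
0–240 m: 0.68 × 2.7×10⁻⁴ × 240 = 0.044064 m
240–430 m: 0.45 × 0.98×10⁻⁴ × 190 = 0.008379 m
Δh = 0.044064 + 0.008379 = 0.052443 m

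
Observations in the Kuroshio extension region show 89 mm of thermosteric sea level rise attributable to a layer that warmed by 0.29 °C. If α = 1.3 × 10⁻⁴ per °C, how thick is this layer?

H = Δh/(αΔT) = 0.089 / (1.3×10⁻⁴ × 0.29) ≈ 2361 m

H ≈ 2360 m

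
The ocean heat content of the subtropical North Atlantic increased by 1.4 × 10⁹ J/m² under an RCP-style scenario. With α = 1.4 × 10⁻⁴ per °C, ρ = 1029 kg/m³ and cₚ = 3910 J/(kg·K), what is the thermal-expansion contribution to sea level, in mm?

Δh ≈ 48.7 mm

Δh = αQ/(ρcₚ) = 1.4×10⁻⁴ × 1.4×10⁹ / (1029 × 3910) ≈ 0.048715 m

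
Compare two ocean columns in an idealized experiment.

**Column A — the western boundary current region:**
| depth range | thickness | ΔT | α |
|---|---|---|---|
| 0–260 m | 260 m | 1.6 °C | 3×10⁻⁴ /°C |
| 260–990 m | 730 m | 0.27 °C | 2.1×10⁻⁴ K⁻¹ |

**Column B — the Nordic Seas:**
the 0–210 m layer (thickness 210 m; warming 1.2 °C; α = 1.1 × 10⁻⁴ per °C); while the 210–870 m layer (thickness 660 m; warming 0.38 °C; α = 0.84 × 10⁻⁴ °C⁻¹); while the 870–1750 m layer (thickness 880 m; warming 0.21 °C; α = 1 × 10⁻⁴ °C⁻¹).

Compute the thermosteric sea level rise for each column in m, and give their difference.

Δh_A ≈ 0.17 m, Δh_B ≈ 0.067 m; difference ≈ 0.099 m

A Layer 1: 1.6 × 3×10⁻⁴ × 260 = 0.12480 m
A Layer 2: 0.27 × 2.1×10⁻⁴ × 730 = 0.041391 m
A total: 0.166191 m
B 210 × 1.2 × 1.1×10⁻⁴ = 0.02772 m
B 660 × 0.38 × 0.84×10⁻⁴ = 0.0210672 m
B Layer 3: 0.21 × 1×10⁻⁴ × 880 = 0.01848 m
B total: 0.0672672 m
Difference: 0.166191 − 0.0672672 = 0.0989238 m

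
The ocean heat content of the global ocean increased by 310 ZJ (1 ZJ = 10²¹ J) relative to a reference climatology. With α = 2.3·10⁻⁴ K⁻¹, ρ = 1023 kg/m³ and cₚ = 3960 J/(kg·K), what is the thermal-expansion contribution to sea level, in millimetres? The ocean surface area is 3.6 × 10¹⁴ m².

48.9 mm

Per unit area: Q = 310×10²¹ / (3.6×10¹⁴) ≈ 8.611×10⁸ J/m²
Δh = αQ/(ρcₚ) = 2.3×10⁻⁴ × 8.611×10⁸ / (1023 × 3960) ≈ 0.048889 m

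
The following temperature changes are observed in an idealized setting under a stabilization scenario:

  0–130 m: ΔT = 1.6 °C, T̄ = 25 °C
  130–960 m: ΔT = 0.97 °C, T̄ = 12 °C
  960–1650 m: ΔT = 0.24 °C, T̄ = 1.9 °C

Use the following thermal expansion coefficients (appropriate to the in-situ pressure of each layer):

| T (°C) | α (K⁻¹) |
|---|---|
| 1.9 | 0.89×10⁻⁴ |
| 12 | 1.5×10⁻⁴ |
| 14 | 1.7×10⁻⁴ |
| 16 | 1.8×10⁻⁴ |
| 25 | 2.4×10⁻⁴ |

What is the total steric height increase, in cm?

Layer 1 at 25 °C → α = 2.4×10⁻⁴ K⁻¹
Layer 2 at 12 °C → α = 1.5×10⁻⁴ K⁻¹
Layer 3 at 1.9 °C → α = 0.89×10⁻⁴ K⁻¹
Layer 1: 2.4×10⁻⁴ × 130 × 1.6 = 0.04992 m
Layer 2: 1.5×10⁻⁴ × 0.97 × 830 = 0.120765 m
0.89×10⁻⁴ × 690 × 0.24 = 0.0147384 m
Δh = 0.04992 + 0.120765 + 0.0147384 = 0.1854234 m ≈ 18.5 cm

18.5 cm of thermosteric rise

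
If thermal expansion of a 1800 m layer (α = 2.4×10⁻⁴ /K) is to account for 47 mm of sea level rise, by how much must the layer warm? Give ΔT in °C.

ΔT = Δh/(αH) = 0.047 / (2.4×10⁻⁴ × 1800) ≈ 0.1088 °C

0.109 °C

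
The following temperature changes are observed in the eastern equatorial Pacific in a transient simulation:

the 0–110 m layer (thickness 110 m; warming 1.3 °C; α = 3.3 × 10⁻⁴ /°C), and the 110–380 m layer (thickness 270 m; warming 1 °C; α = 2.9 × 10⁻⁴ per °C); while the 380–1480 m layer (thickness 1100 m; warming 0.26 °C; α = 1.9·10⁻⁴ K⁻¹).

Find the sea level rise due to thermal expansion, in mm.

about 180 mm

1.3 × 3.3×10⁻⁴ × 110 = 0.04719 m
Layer 2: 270 × 2.9×10⁻⁴ × 1 = 0.07830 m
380–1480 m: 1.9×10⁻⁴ × 0.26 × 1100 = 0.05434 m
Δh = 0.04719 + 0.07830 + 0.05434 = 0.17983 m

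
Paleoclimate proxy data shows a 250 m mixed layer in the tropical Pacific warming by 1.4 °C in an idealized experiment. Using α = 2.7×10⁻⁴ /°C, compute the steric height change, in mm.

94.5 mm

Δh = αΔT·H = 2.7×10⁻⁴ × 1.4 × 250 = 0.09450 m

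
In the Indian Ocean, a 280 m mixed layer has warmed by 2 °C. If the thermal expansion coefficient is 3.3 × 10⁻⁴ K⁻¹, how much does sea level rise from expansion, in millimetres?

180 mm

Δh = αΔT·H = 3.3×10⁻⁴ × 2 × 280 = 0.18480 m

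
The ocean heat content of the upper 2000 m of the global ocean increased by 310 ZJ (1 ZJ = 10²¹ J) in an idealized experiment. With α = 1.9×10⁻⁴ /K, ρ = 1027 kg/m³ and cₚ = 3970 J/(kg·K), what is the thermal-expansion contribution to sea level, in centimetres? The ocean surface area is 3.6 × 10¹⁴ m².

4.0 cm

Per unit area: Q = 310×10²¹ / (3.6×10¹⁴) ≈ 8.611×10⁸ J/m²
Δh = αQ/(ρcₚ) = 1.9×10⁻⁴ × 8.611×10⁸ / (1027 × 3970) ≈ 0.040128 m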